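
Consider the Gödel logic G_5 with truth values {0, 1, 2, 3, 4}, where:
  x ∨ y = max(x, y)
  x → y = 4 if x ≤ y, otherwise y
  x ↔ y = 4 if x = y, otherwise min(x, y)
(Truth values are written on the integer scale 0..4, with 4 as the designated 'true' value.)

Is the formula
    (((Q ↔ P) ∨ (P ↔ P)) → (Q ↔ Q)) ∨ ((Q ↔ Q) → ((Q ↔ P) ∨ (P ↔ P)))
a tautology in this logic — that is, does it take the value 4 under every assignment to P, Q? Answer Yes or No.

Yes

At P = 1, Q = 3, for instance:
Q ↔ P = 3 ↔ 1 = 1
P ↔ P = 1 ↔ 1 = 4
(Q ↔ P) ∨ (P ↔ P) = 1 ∨ 4 = 4
Q ↔ Q = 3 ↔ 3 = 4
((Q ↔ P) ∨ (P ↔ P)) → (Q ↔ Q) = 4 → 4 = 4
(Q ↔ Q) → ((Q ↔ P) ∨ (P ↔ P)) = 4 → 4 = 4
(((Q ↔ P) ∨ (P ↔ P)) → (Q ↔ Q)) ∨ ((Q ↔ Q) → ((Q ↔ P) ∨ (P ↔ P))) = 4 ∨ 4 = 4
and checking the remaining 24 assignments likewise gives ≥ 4 in every case.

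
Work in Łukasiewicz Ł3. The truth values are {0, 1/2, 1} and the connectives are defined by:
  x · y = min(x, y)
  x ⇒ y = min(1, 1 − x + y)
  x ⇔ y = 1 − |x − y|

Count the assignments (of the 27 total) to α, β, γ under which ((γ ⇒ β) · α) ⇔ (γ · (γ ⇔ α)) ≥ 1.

value 1: 13 assignments (counts)
value 1/2: 10 assignments
value 0: 4 assignments
So 13 of the 27 assignments meet the threshold.

13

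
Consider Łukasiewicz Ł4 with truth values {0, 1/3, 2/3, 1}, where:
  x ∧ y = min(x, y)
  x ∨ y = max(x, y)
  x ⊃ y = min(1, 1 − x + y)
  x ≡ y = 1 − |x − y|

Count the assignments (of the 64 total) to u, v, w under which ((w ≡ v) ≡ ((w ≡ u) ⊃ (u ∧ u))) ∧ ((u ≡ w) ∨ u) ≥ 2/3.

36

value 1: 8 assignments (counts)
value 2/3: 28 assignments (counts)
value 1/3: 18 assignments
value 0: 10 assignments
So 36 of the 64 assignments meet the threshold.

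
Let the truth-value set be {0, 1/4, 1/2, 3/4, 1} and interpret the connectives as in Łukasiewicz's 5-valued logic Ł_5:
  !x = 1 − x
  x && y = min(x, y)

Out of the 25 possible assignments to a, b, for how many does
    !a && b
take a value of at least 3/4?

4

value 1: 1 assignment (counts)
value 3/4: 3 assignments (counts)
value 1/2: 5 assignments
value 1/4: 7 assignments
value 0: 9 assignments
So 4 of the 25 assignments meet the threshold.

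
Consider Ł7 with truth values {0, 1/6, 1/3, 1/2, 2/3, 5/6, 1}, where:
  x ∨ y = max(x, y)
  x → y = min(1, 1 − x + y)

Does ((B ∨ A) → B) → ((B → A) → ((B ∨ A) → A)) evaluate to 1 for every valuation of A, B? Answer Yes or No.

Yes

At A = 1/3, B = 0, for instance:
B ∨ A = 0 ∨ 1/3 = 1/3
(B ∨ A) → B = 1/3 → 0 = 2/3
B → A = 0 → 1/3 = 1
(B ∨ A) → A = 1/3 → 1/3 = 1
(B → A) → ((B ∨ A) → A) = 1 → 1 = 1
((B ∨ A) → B) → ((B → A) → ((B ∨ A) → A)) = 2/3 → 1 = 1
and checking the remaining 48 assignments likewise gives ≥ 1 in every case.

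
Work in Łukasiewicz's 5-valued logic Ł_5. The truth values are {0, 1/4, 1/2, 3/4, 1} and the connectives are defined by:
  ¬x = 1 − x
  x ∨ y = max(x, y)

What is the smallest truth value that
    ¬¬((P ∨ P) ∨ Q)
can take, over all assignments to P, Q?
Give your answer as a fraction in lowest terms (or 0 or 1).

0

Take P = 0, Q = 0:
P ∨ P = 0 ∨ 0 = 0
(P ∨ P) ∨ Q = 0 ∨ 0 = 0
¬((P ∨ P) ∨ Q) = ¬0 = 1
¬¬((P ∨ P) ∨ Q) = ¬1 = 0
No assignment yields a value below 0, so this is the minimum.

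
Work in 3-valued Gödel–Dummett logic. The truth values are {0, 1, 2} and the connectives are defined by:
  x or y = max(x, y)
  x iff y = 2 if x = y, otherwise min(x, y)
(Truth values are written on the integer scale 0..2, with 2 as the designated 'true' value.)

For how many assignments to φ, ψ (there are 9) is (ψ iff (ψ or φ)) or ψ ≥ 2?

6

φ = 0, ψ = 0 ↦ 2  ≥
φ = 0, ψ = 1 ↦ 2  ≥
φ = 0, ψ = 2 ↦ 2  ≥
φ = 1, ψ = 0 ↦ 0  <
φ = 1, ψ = 1 ↦ 2  ≥
φ = 1, ψ = 2 ↦ 2  ≥
φ = 2, ψ = 0 ↦ 0  <
φ = 2, ψ = 1 ↦ 1  <
φ = 2, ψ = 2 ↦ 2  ≥
So 6 of the 9 assignments meet the threshold.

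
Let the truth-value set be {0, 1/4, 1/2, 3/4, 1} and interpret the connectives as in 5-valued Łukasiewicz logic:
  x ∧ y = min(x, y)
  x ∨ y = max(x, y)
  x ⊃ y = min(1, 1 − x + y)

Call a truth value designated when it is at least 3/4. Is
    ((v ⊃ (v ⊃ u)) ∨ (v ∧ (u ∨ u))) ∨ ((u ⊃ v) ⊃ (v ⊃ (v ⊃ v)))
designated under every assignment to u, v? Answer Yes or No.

At u = 1/4, v = 0, for instance:
v ⊃ u = 0 ⊃ 1/4 = 1
v ⊃ (v ⊃ u) = 0 ⊃ 1 = 1
u ∨ u = 1/4 ∨ 1/4 = 1/4
v ∧ (u ∨ u) = 0 ∧ 1/4 = 0
(v ⊃ (v ⊃ u)) ∨ (v ∧ (u ∨ u)) = 1 ∨ 0 = 1
u ⊃ v = 1/4 ⊃ 0 = 3/4
v ⊃ v = 0 ⊃ 0 = 1
v ⊃ (v ⊃ v) = 0 ⊃ 1 = 1
(u ⊃ v) ⊃ (v ⊃ (v ⊃ v)) = 3/4 ⊃ 1 = 1
((v ⊃ (v ⊃ u)) ∨ (v ∧ (u ∨ u))) ∨ ((u ⊃ v) ⊃ (v ⊃ (v ⊃ v))) = 1 ∨ 1 = 1
and checking the remaining 24 assignments likewise gives ≥ 3/4 in every case.

Yes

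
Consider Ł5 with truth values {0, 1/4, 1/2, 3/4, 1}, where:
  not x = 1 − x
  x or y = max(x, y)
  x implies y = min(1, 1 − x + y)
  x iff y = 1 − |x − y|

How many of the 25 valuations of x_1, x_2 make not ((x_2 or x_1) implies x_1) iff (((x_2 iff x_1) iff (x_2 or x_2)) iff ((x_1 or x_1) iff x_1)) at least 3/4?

7

value 1: 2 assignments (counts)
value 3/4: 5 assignments (counts)
value 1/2: 7 assignments
value 1/4: 5 assignments
value 0: 6 assignments
So 7 of the 25 assignments meet the threshold.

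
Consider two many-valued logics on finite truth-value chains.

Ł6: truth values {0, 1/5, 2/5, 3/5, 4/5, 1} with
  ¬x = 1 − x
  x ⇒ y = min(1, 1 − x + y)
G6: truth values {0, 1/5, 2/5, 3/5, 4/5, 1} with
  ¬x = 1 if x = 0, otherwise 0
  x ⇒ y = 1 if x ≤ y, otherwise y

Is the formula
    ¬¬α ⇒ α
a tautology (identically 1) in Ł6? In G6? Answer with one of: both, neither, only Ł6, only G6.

only Ł6

In Ł6: every assignment gives 1 — tautology.
In G6: at α = 1/5 the value is 1/5 — not a tautology.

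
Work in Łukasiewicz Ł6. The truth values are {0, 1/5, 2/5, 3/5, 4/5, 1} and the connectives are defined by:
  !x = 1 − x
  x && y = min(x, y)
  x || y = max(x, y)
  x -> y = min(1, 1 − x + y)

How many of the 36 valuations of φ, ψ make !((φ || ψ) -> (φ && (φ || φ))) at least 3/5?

6

value 1: 1 assignment (counts)
value 4/5: 2 assignments (counts)
value 3/5: 3 assignments (counts)
value 2/5: 4 assignments
value 1/5: 5 assignments
value 0: 21 assignments
So 6 of the 36 assignments meet the threshold.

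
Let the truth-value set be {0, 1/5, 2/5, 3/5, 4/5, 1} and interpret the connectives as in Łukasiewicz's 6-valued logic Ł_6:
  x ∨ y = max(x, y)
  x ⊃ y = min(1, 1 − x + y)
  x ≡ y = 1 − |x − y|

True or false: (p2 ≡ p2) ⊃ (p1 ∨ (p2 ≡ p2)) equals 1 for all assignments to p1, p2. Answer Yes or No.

At p1 = 1, p2 = 4/5, for instance:
p2 ≡ p2 = 4/5 ≡ 4/5 = 1
p1 ∨ (p2 ≡ p2) = 1 ∨ 1 = 1
(p2 ≡ p2) ⊃ (p1 ∨ (p2 ≡ p2)) = 1 ⊃ 1 = 1
and checking the remaining 35 assignments likewise gives ≥ 1 in every case.

Yes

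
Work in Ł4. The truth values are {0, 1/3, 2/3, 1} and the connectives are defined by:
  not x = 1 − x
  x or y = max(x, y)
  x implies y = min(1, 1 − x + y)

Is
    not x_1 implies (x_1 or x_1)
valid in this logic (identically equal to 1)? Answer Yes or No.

Counterexample: take x_1 = 0.
not x_1 = not 0 = 1
x_1 or x_1 = 0 or 0 = 0
not x_1 implies (x_1 or x_1) = 1 implies 0 = 0
This gives 0 ≠ 1.

No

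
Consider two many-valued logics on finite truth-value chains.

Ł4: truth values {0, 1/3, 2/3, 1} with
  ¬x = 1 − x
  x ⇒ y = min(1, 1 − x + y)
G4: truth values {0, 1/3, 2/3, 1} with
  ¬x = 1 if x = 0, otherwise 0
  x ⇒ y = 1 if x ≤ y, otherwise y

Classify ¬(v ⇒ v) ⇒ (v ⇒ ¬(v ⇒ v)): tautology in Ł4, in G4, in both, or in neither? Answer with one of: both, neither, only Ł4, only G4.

In Ł4: every assignment gives 1 — tautology.
In G4: every assignment gives 1 — tautology.

both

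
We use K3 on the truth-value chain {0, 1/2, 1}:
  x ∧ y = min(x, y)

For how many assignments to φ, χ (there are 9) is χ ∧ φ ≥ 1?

φ = 0, χ = 0 ↦ 0  <
φ = 0, χ = 1/2 ↦ 0  <
φ = 0, χ = 1 ↦ 0  <
φ = 1/2, χ = 0 ↦ 0  <
φ = 1/2, χ = 1/2 ↦ 1/2  <
φ = 1/2, χ = 1 ↦ 1/2  <
φ = 1, χ = 0 ↦ 0  <
φ = 1, χ = 1/2 ↦ 1/2  <
φ = 1, χ = 1 ↦ 1  ≥
So 1 of the 9 assignments meets the threshold.

1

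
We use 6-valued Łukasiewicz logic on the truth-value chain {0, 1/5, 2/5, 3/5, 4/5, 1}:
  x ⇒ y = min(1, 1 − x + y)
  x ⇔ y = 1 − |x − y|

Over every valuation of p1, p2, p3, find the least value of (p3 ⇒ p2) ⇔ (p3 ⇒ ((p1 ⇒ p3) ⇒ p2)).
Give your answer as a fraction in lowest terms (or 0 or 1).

3/5

Take p1 = 4/5, p2 = 0, p3 = 2/5:
p3 ⇒ p2 = 2/5 ⇒ 0 = 3/5
p1 ⇒ p3 = 4/5 ⇒ 2/5 = 3/5
(p1 ⇒ p3) ⇒ p2 = 3/5 ⇒ 0 = 2/5
p3 ⇒ ((p1 ⇒ p3) ⇒ p2) = 2/5 ⇒ 2/5 = 1
(p3 ⇒ p2) ⇔ (p3 ⇒ ((p1 ⇒ p3) ⇒ p2)) = 3/5 ⇔ 1 = 3/5
No assignment yields a value below 3/5, so this is the minimum.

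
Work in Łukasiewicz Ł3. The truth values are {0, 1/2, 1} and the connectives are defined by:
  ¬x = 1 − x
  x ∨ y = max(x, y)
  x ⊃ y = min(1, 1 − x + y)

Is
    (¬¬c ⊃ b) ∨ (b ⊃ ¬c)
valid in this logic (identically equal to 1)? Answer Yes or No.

No

Counterexample: take b = 1/2, c = 1.
¬c = ¬1 = 0
¬¬c = ¬0 = 1
¬¬c ⊃ b = 1 ⊃ 1/2 = 1/2
¬c = ¬1 = 0
b ⊃ ¬c = 1/2 ⊃ 0 = 1/2
(¬¬c ⊃ b) ∨ (b ⊃ ¬c) = 1/2 ∨ 1/2 = 1/2
This gives 1/2 ≠ 1.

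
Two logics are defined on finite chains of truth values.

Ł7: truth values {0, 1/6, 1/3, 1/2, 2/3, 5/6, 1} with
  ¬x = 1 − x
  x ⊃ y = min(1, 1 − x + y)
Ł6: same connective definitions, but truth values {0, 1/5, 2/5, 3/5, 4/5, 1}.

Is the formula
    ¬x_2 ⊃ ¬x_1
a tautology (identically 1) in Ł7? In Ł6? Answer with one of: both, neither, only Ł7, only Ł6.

In Ł7: at x_1 = 1/6, x_2 = 0 the value is 5/6 — not a tautology.
In Ł6: at x_1 = 1/5, x_2 = 0 the value is 4/5 — not a tautology.

neither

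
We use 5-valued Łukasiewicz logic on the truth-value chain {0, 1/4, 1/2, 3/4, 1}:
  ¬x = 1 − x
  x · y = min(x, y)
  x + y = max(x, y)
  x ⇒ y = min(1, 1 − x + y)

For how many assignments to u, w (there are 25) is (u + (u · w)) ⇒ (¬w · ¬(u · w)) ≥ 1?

15

value 1: 15 assignments (counts)
value 3/4: 4 assignments
value 1/2: 3 assignments
value 1/4: 2 assignments
value 0: 1 assignment
So 15 of the 25 assignments meet the threshold.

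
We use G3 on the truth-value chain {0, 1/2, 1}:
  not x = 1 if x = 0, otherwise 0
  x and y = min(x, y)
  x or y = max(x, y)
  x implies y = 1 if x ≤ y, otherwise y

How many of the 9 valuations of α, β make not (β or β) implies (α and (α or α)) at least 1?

α = 0, β = 0 ↦ 0  <
α = 0, β = 1/2 ↦ 1  ≥
α = 0, β = 1 ↦ 1  ≥
α = 1/2, β = 0 ↦ 1/2  <
α = 1/2, β = 1/2 ↦ 1  ≥
α = 1/2, β = 1 ↦ 1  ≥
α = 1, β = 0 ↦ 1  ≥
α = 1, β = 1/2 ↦ 1  ≥
α = 1, β = 1 ↦ 1  ≥
So 7 of the 9 assignments meet the threshold.

7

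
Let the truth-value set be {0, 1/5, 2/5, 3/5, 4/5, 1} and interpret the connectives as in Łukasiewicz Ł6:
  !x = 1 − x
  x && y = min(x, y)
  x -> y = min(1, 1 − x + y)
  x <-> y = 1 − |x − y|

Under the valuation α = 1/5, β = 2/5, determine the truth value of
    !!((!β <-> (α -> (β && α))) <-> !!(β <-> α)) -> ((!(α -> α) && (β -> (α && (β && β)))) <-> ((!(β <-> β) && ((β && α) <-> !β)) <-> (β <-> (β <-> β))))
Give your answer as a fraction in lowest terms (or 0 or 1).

!β = !2/5 = 3/5
β && α = 2/5 && 1/5 = 1/5
α -> (β && α) = 1/5 -> 1/5 = 1
!β <-> (α -> (β && α)) = 3/5 <-> 1 = 3/5
β <-> α = 2/5 <-> 1/5 = 4/5
!(β <-> α) = !4/5 = 1/5
!!(β <-> α) = !1/5 = 4/5
(!β <-> (α -> (β && α))) <-> !!(β <-> α) = 3/5 <-> 4/5 = 4/5
!((!β <-> (α -> (β && α))) <-> !!(β <-> α)) = !4/5 = 1/5
!!((!β <-> (α -> (β && α))) <-> !!(β <-> α)) = !1/5 = 4/5
α -> α = 1/5 -> 1/5 = 1
!(α -> α) = !1 = 0
β && β = 2/5 && 2/5 = 2/5
α && (β && β) = 1/5 && 2/5 = 1/5
β -> (α && (β && β)) = 2/5 -> 1/5 = 4/5
!(α -> α) && (β -> (α && (β && β))) = 0 && 4/5 = 0
β <-> β = 2/5 <-> 2/5 = 1
!(β <-> β) = !1 = 0
β && α = 2/5 && 1/5 = 1/5
!β = !2/5 = 3/5
(β && α) <-> !β = 1/5 <-> 3/5 = 3/5
!(β <-> β) && ((β && α) <-> !β) = 0 && 3/5 = 0
β <-> β = 2/5 <-> 2/5 = 1
β <-> (β <-> β) = 2/5 <-> 1 = 2/5
(!(β <-> β) && ((β && α) <-> !β)) <-> (β <-> (β <-> β)) = 0 <-> 2/5 = 3/5
(!(α -> α) && (β -> (α && (β && β)))) <-> ((!(β <-> β) && ((β && α) <-> !β)) <-> (β <-> (β <-> β))) = 0 <-> 3/5 = 2/5
!!((!β <-> (α -> (β && α))) <-> !!(β <-> α)) -> ((!(α -> α) && (β -> (α && (β && β)))) <-> ((!(β <-> β) && ((β && α) <-> !β)) <-> (β <-> (β <-> β)))) = 4/5 -> 2/5 = 3/5

3/5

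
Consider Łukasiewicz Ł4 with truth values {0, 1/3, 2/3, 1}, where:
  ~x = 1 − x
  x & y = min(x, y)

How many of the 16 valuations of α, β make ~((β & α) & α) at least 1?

α = 0, β = 0 ↦ 1  ≥
α = 0, β = 1/3 ↦ 1  ≥
α = 0, β = 2/3 ↦ 1  ≥
α = 0, β = 1 ↦ 1  ≥
α = 1/3, β = 0 ↦ 1  ≥
α = 1/3, β = 1/3 ↦ 2/3  <
α = 1/3, β = 2/3 ↦ 2/3  <
α = 1/3, β = 1 ↦ 2/3  <
α = 2/3, β = 0 ↦ 1  ≥
α = 2/3, β = 1/3 ↦ 2/3  <
α = 2/3, β = 2/3 ↦ 1/3  <
α = 2/3, β = 1 ↦ 1/3  <
α = 1, β = 0 ↦ 1  ≥
α = 1, β = 1/3 ↦ 2/3  <
α = 1, β = 2/3 ↦ 1/3  <
α = 1, β = 1 ↦ 0  <
So 7 of the 16 assignments meet the threshold.

7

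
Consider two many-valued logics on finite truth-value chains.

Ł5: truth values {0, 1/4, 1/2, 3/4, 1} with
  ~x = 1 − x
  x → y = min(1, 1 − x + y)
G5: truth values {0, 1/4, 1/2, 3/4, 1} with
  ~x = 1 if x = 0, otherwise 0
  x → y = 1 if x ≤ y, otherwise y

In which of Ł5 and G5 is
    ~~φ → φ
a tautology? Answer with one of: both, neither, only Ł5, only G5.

In Ł5: every assignment gives 1 — tautology.
In G5: at φ = 1/4 the value is 1/4 — not a tautology.

only Ł5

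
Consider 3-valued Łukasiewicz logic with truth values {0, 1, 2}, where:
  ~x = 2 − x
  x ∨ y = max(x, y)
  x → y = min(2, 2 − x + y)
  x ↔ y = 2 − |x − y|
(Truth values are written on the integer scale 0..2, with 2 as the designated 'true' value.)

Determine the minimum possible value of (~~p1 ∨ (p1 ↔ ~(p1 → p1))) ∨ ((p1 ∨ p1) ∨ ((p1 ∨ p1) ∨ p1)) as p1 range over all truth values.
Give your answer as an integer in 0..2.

Take p1 = 1:
~p1 = ~1 = 1
~~p1 = ~1 = 1
p1 → p1 = 1 → 1 = 2
~(p1 → p1) = ~2 = 0
p1 ↔ ~(p1 → p1) = 1 ↔ 0 = 1
~~p1 ∨ (p1 ↔ ~(p1 → p1)) = 1 ∨ 1 = 1
p1 ∨ p1 = 1 ∨ 1 = 1
p1 ∨ p1 = 1 ∨ 1 = 1
(p1 ∨ p1) ∨ p1 = 1 ∨ 1 = 1
(p1 ∨ p1) ∨ ((p1 ∨ p1) ∨ p1) = 1 ∨ 1 = 1
(~~p1 ∨ (p1 ↔ ~(p1 → p1))) ∨ ((p1 ∨ p1) ∨ ((p1 ∨ p1) ∨ p1)) = 1 ∨ 1 = 1
No assignment yields a value below 1, so this is the minimum.

1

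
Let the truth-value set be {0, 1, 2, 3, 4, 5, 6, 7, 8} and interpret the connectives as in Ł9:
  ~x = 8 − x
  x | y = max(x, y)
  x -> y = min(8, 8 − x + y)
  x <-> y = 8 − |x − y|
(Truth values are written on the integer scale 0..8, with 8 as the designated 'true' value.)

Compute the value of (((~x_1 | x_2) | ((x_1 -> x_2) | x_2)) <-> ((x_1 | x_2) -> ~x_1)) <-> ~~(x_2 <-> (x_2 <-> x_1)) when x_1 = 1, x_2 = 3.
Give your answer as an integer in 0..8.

5

~x_1 = ~1 = 7
~x_1 | x_2 = 7 | 3 = 7
x_1 -> x_2 = 1 -> 3 = 8
(x_1 -> x_2) | x_2 = 8 | 3 = 8
(~x_1 | x_2) | ((x_1 -> x_2) | x_2) = 7 | 8 = 8
x_1 | x_2 = 1 | 3 = 3
~x_1 = ~1 = 7
(x_1 | x_2) -> ~x_1 = 3 -> 7 = 8
((~x_1 | x_2) | ((x_1 -> x_2) | x_2)) <-> ((x_1 | x_2) -> ~x_1) = 8 <-> 8 = 8
x_2 <-> x_1 = 3 <-> 1 = 6
x_2 <-> (x_2 <-> x_1) = 3 <-> 6 = 5
~(x_2 <-> (x_2 <-> x_1)) = ~5 = 3
~~(x_2 <-> (x_2 <-> x_1)) = ~3 = 5
(((~x_1 | x_2) | ((x_1 -> x_2) | x_2)) <-> ((x_1 | x_2) -> ~x_1)) <-> ~~(x_2 <-> (x_2 <-> x_1)) = 8 <-> 5 = 5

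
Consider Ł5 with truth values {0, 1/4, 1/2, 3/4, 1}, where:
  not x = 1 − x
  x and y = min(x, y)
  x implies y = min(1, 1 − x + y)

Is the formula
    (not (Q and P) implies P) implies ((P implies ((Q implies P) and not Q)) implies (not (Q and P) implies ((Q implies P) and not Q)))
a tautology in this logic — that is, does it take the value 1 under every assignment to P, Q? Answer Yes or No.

At P = 1/2, Q = 1/4, for instance:
Q and P = 1/4 and 1/2 = 1/4
not (Q and P) = not 1/4 = 3/4
not (Q and P) implies P = 3/4 implies 1/2 = 3/4
Q implies P = 1/4 implies 1/2 = 1
not Q = not 1/4 = 3/4
(Q implies P) and not Q = 1 and 3/4 = 3/4
P implies ((Q implies P) and not Q) = 1/2 implies 3/4 = 1
not (Q and P) implies ((Q implies P) and not Q) = 3/4 implies 3/4 = 1
(P implies ((Q implies P) and not Q)) implies (not (Q and P) implies ((Q implies P) and not Q)) = 1 implies 1 = 1
(not (Q and P) implies P) implies ((P implies ((Q implies P) and not Q)) implies (not (Q and P) implies ((Q implies P) and not Q))) = 3/4 implies 1 = 1
and checking the remaining 24 assignments likewise gives ≥ 1 in every case.

Yes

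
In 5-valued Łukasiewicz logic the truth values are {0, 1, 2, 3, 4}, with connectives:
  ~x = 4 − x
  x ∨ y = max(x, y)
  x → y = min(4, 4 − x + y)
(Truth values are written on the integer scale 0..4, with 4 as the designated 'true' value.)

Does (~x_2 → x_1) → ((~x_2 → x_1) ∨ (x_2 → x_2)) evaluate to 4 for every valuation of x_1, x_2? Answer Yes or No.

Yes

At x_1 = 3, x_2 = 4, for instance:
~x_2 = ~4 = 0
~x_2 → x_1 = 0 → 3 = 4
x_2 → x_2 = 4 → 4 = 4
(~x_2 → x_1) ∨ (x_2 → x_2) = 4 ∨ 4 = 4
(~x_2 → x_1) → ((~x_2 → x_1) ∨ (x_2 → x_2)) = 4 → 4 = 4
and checking the remaining 24 assignments likewise gives ≥ 4 in every case.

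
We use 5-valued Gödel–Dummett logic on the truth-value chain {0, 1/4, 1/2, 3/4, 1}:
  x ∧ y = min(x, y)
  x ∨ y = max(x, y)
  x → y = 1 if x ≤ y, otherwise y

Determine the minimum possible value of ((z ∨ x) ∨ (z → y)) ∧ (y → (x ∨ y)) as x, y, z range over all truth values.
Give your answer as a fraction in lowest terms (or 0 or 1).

Take x = 0, y = 0, z = 1/4:
z ∨ x = 1/4 ∨ 0 = 1/4
z → y = 1/4 → 0 = 0
(z ∨ x) ∨ (z → y) = 1/4 ∨ 0 = 1/4
x ∨ y = 0 ∨ 0 = 0
y → (x ∨ y) = 0 → 0 = 1
((z ∨ x) ∨ (z → y)) ∧ (y → (x ∨ y)) = 1/4 ∧ 1 = 1/4
No assignment yields a value below 1/4, so this is the minimum.

1/4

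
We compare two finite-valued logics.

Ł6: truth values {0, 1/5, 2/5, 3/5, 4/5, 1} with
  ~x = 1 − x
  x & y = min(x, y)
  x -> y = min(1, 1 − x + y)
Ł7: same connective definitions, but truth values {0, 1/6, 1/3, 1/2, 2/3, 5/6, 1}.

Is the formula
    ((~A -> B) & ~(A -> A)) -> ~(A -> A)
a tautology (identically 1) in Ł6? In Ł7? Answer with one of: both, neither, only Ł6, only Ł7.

both

In Ł6: every assignment gives 1 — tautology.
In Ł7: every assignment gives 1 — tautology.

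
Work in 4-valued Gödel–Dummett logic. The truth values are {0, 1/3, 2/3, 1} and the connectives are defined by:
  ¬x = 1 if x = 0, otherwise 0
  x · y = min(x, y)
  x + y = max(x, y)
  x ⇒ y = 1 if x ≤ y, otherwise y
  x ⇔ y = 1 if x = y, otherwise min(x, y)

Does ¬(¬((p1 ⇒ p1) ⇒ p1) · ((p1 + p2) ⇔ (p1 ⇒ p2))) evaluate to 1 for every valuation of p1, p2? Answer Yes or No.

No

Counterexample: take p1 = 0, p2 = 1/3.
p1 ⇒ p1 = 0 ⇒ 0 = 1
(p1 ⇒ p1) ⇒ p1 = 1 ⇒ 0 = 0
¬((p1 ⇒ p1) ⇒ p1) = ¬0 = 1
p1 + p2 = 0 + 1/3 = 1/3
p1 ⇒ p2 = 0 ⇒ 1/3 = 1
(p1 + p2) ⇔ (p1 ⇒ p2) = 1/3 ⇔ 1 = 1/3
¬((p1 ⇒ p1) ⇒ p1) · ((p1 + p2) ⇔ (p1 ⇒ p2)) = 1 · 1/3 = 1/3
¬(¬((p1 ⇒ p1) ⇒ p1) · ((p1 + p2) ⇔ (p1 ⇒ p2))) = ¬1/3 = 0
This gives 0 ≠ 1.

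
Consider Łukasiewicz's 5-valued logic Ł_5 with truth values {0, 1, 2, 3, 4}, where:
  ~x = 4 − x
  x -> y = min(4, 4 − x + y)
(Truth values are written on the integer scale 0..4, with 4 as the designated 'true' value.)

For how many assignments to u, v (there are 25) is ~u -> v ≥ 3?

value 4: 15 assignments (counts)
value 3: 4 assignments (counts)
value 2: 3 assignments
value 1: 2 assignments
value 0: 1 assignment
So 19 of the 25 assignments meet the threshold.

19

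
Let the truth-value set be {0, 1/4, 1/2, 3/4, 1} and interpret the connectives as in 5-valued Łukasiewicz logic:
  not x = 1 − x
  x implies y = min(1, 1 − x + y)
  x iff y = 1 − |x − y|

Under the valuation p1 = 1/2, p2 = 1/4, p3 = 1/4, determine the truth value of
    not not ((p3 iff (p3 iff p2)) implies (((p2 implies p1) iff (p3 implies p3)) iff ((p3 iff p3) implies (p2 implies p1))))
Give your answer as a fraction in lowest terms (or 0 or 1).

p3 iff p2 = 1/4 iff 1/4 = 1
p3 iff (p3 iff p2) = 1/4 iff 1 = 1/4
p2 implies p1 = 1/4 implies 1/2 = 1
p3 implies p3 = 1/4 implies 1/4 = 1
(p2 implies p1) iff (p3 implies p3) = 1 iff 1 = 1
p3 iff p3 = 1/4 iff 1/4 = 1
p2 implies p1 = 1/4 implies 1/2 = 1
(p3 iff p3) implies (p2 implies p1) = 1 implies 1 = 1
((p2 implies p1) iff (p3 implies p3)) iff ((p3 iff p3) implies (p2 implies p1)) = 1 iff 1 = 1
(p3 iff (p3 iff p2)) implies (((p2 implies p1) iff (p3 implies p3)) iff ((p3 iff p3) implies (p2 implies p1))) = 1/4 implies 1 = 1
not ((p3 iff (p3 iff p2)) implies (((p2 implies p1) iff (p3 implies p3)) iff ((p3 iff p3) implies (p2 implies p1)))) = not 1 = 0
not not ((p3 iff (p3 iff p2)) implies (((p2 implies p1) iff (p3 implies p3)) iff ((p3 iff p3) implies (p2 implies p1)))) = not 0 = 1

1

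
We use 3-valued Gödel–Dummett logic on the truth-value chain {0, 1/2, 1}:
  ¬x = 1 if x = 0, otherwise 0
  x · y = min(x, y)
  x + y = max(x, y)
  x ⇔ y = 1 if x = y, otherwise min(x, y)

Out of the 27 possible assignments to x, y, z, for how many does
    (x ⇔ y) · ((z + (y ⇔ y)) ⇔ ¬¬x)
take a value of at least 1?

6

value 1: 6 assignments (counts)
value 1/2: 6 assignments
value 0: 15 assignments
So 6 of the 27 assignments meet the threshold.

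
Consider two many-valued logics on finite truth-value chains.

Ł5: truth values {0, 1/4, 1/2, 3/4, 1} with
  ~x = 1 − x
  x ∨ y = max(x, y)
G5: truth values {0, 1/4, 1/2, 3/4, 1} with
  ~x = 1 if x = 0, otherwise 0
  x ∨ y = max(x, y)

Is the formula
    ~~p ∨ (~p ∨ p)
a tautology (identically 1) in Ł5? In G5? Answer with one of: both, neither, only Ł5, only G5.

In Ł5: at p = 1/4 the value is 3/4 — not a tautology.
In G5: every assignment gives 1 — tautology.

only G5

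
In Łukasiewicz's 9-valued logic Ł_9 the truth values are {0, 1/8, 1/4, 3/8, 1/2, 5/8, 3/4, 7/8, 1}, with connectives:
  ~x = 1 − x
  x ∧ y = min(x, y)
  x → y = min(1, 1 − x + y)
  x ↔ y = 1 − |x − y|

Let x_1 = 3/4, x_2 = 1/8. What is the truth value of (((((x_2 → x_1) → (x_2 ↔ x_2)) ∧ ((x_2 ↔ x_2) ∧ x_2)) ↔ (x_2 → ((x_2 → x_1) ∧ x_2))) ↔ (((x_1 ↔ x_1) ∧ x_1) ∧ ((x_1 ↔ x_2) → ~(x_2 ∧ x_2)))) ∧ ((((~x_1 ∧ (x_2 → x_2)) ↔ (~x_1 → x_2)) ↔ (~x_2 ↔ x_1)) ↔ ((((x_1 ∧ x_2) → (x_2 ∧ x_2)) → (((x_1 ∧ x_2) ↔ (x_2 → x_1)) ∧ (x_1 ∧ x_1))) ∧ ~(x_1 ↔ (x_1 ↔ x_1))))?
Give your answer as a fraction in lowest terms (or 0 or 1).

x_2 → x_1 = 1/8 → 3/4 = 1
x_2 ↔ x_2 = 1/8 ↔ 1/8 = 1
(x_2 → x_1) → (x_2 ↔ x_2) = 1 → 1 = 1
x_2 ↔ x_2 = 1/8 ↔ 1/8 = 1
(x_2 ↔ x_2) ∧ x_2 = 1 ∧ 1/8 = 1/8
((x_2 → x_1) → (x_2 ↔ x_2)) ∧ ((x_2 ↔ x_2) ∧ x_2) = 1 ∧ 1/8 = 1/8
x_2 → x_1 = 1/8 → 3/4 = 1
(x_2 → x_1) ∧ x_2 = 1 ∧ 1/8 = 1/8
x_2 → ((x_2 → x_1) ∧ x_2) = 1/8 → 1/8 = 1
(((x_2 → x_1) → (x_2 ↔ x_2)) ∧ ((x_2 ↔ x_2) ∧ x_2)) ↔ (x_2 → ((x_2 → x_1) ∧ x_2)) = 1/8 ↔ 1 = 1/8
x_1 ↔ x_1 = 3/4 ↔ 3/4 = 1
(x_1 ↔ x_1) ∧ x_1 = 1 ∧ 3/4 = 3/4
x_1 ↔ x_2 = 3/4 ↔ 1/8 = 3/8
x_2 ∧ x_2 = 1/8 ∧ 1/8 = 1/8
~(x_2 ∧ x_2) = ~1/8 = 7/8
(x_1 ↔ x_2) → ~(x_2 ∧ x_2) = 3/8 → 7/8 = 1
((x_1 ↔ x_1) ∧ x_1) ∧ ((x_1 ↔ x_2) → ~(x_2 ∧ x_2)) = 3/4 ∧ 1 = 3/4
((((x_2 → x_1) → (x_2 ↔ x_2)) ∧ ((x_2 ↔ x_2) ∧ x_2)) ↔ (x_2 → ((x_2 → x_1) ∧ x_2))) ↔ (((x_1 ↔ x_1) ∧ x_1) ∧ ((x_1 ↔ x_2) → ~(x_2 ∧ x_2))) = 1/8 ↔ 3/4 = 3/8
~x_1 = ~3/4 = 1/4
x_2 → x_2 = 1/8 → 1/8 = 1
~x_1 ∧ (x_2 → x_2) = 1/4 ∧ 1 = 1/4
~x_1 = ~3/4 = 1/4
~x_1 → x_2 = 1/4 → 1/8 = 7/8
(~x_1 ∧ (x_2 → x_2)) ↔ (~x_1 → x_2) = 1/4 ↔ 7/8 = 3/8
~x_2 = ~1/8 = 7/8
~x_2 ↔ x_1 = 7/8 ↔ 3/4 = 7/8
((~x_1 ∧ (x_2 → x_2)) ↔ (~x_1 → x_2)) ↔ (~x_2 ↔ x_1) = 3/8 ↔ 7/8 = 1/2
x_1 ∧ x_2 = 3/4 ∧ 1/8 = 1/8
x_2 ∧ x_2 = 1/8 ∧ 1/8 = 1/8
(x_1 ∧ x_2) → (x_2 ∧ x_2) = 1/8 → 1/8 = 1
x_1 ∧ x_2 = 3/4 ∧ 1/8 = 1/8
x_2 → x_1 = 1/8 → 3/4 = 1
(x_1 ∧ x_2) ↔ (x_2 → x_1) = 1/8 ↔ 1 = 1/8
x_1 ∧ x_1 = 3/4 ∧ 3/4 = 3/4
((x_1 ∧ x_2) ↔ (x_2 → x_1)) ∧ (x_1 ∧ x_1) = 1/8 ∧ 3/4 = 1/8
((x_1 ∧ x_2) → (x_2 ∧ x_2)) → (((x_1 ∧ x_2) ↔ (x_2 → x_1)) ∧ (x_1 ∧ x_1)) = 1 → 1/8 = 1/8
x_1 ↔ x_1 = 3/4 ↔ 3/4 = 1
x_1 ↔ (x_1 ↔ x_1) = 3/4 ↔ 1 = 3/4
~(x_1 ↔ (x_1 ↔ x_1)) = ~3/4 = 1/4
(((x_1 ∧ x_2) → (x_2 ∧ x_2)) → (((x_1 ∧ x_2) ↔ (x_2 → x_1)) ∧ (x_1 ∧ x_1))) ∧ ~(x_1 ↔ (x_1 ↔ x_1)) = 1/8 ∧ 1/4 = 1/8
(((~x_1 ∧ (x_2 → x_2)) ↔ (~x_1 → x_2)) ↔ (~x_2 ↔ x_1)) ↔ ((((x_1 ∧ x_2) → (x_2 ∧ x_2)) → (((x_1 ∧ x_2) ↔ (x_2 → x_1)) ∧ (x_1 ∧ x_1))) ∧ ~(x_1 ↔ (x_1 ↔ x_1))) = 1/2 ↔ 1/8 = 5/8
(((((x_2 → x_1) → (x_2 ↔ x_2)) ∧ ((x_2 ↔ x_2) ∧ x_2)) ↔ (x_2 → ((x_2 → x_1) ∧ x_2))) ↔ (((x_1 ↔ x_1) ∧ x_1) ∧ ((x_1 ↔ x_2) → ~(x_2 ∧ x_2)))) ∧ ((((~x_1 ∧ (x_2 → x_2)) ↔ (~x_1 → x_2)) ↔ (~x_2 ↔ x_1)) ↔ ((((x_1 ∧ x_2) → (x_2 ∧ x_2)) → (((x_1 ∧ x_2) ↔ (x_2 → x_1)) ∧ (x_1 ∧ x_1))) ∧ ~(x_1 ↔ (x_1 ↔ x_1)))) = 3/8 ∧ 5/8 = 3/8

3/8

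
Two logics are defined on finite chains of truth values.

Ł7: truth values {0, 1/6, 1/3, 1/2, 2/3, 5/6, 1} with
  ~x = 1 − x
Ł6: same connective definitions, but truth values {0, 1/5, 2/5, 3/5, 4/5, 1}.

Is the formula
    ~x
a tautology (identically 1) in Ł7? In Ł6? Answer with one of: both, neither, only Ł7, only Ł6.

In Ł7: at x = 1/6 the value is 5/6 — not a tautology.
In Ł6: at x = 1/5 the value is 4/5 — not a tautology.

neither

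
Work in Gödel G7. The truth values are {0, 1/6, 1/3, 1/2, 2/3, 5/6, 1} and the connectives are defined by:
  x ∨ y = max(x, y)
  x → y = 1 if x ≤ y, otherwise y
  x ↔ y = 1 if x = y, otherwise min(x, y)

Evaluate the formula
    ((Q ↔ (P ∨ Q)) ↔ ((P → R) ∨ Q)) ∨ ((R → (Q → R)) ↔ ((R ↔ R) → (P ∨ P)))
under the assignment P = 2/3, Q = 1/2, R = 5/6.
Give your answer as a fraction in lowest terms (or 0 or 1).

2/3

P ∨ Q = 2/3 ∨ 1/2 = 2/3
Q ↔ (P ∨ Q) = 1/2 ↔ 2/3 = 1/2
P → R = 2/3 → 5/6 = 1
(P → R) ∨ Q = 1 ∨ 1/2 = 1
(Q ↔ (P ∨ Q)) ↔ ((P → R) ∨ Q) = 1/2 ↔ 1 = 1/2
Q → R = 1/2 → 5/6 = 1
R → (Q → R) = 5/6 → 1 = 1
R ↔ R = 5/6 ↔ 5/6 = 1
P ∨ P = 2/3 ∨ 2/3 = 2/3
(R ↔ R) → (P ∨ P) = 1 → 2/3 = 2/3
(R → (Q → R)) ↔ ((R ↔ R) → (P ∨ P)) = 1 ↔ 2/3 = 2/3
((Q ↔ (P ∨ Q)) ↔ ((P → R) ∨ Q)) ∨ ((R → (Q → R)) ↔ ((R ↔ R) → (P ∨ P))) = 1/2 ∨ 2/3 = 2/3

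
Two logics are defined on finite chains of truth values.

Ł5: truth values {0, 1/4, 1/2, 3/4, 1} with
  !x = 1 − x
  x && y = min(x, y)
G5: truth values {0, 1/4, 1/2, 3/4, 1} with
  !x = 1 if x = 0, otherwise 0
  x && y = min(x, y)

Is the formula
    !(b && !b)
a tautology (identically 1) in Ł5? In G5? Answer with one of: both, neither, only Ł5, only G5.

In Ł5: at b = 1/4 the value is 3/4 — not a tautology.
In G5: every assignment gives 1 — tautology.

only G5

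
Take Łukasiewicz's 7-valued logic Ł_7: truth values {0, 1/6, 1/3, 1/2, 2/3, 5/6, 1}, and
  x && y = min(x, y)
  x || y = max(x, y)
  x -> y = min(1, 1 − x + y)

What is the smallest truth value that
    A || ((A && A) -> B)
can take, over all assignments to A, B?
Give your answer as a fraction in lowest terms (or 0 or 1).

Take A = 1/2, B = 0:
A && A = 1/2 && 1/2 = 1/2
(A && A) -> B = 1/2 -> 0 = 1/2
A || ((A && A) -> B) = 1/2 || 1/2 = 1/2
No assignment yields a value below 1/2, so this is the minimum.

1/2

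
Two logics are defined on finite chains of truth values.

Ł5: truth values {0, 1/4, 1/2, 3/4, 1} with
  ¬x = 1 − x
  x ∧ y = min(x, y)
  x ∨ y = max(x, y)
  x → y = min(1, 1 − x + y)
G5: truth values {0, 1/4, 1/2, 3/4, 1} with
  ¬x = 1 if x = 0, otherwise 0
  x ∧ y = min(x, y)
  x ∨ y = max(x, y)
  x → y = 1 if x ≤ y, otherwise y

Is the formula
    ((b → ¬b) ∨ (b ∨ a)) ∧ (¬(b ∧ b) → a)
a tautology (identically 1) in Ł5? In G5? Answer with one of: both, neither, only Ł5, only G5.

In Ł5: at a = 0, b = 0 the value is 0 — not a tautology.
In G5: at a = 0, b = 0 the value is 0 — not a tautology.

neither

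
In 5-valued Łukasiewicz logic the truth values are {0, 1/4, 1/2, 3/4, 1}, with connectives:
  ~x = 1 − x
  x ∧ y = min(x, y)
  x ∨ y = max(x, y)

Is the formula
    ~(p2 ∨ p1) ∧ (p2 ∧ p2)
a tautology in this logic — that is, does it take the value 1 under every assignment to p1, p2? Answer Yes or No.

Counterexample: take p1 = 0, p2 = 0.
p2 ∨ p1 = 0 ∨ 0 = 0
~(p2 ∨ p1) = ~0 = 1
p2 ∧ p2 = 0 ∧ 0 = 0
~(p2 ∨ p1) ∧ (p2 ∧ p2) = 1 ∧ 0 = 0
This gives 0 ≠ 1.

No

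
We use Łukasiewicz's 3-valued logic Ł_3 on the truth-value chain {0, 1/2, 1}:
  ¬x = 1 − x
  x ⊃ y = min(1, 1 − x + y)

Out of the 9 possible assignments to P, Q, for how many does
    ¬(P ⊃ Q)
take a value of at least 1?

P = 0, Q = 0 ↦ 0  <
P = 0, Q = 1/2 ↦ 0  <
P = 0, Q = 1 ↦ 0  <
P = 1/2, Q = 0 ↦ 1/2  <
P = 1/2, Q = 1/2 ↦ 0  <
P = 1/2, Q = 1 ↦ 0  <
P = 1, Q = 0 ↦ 1  ≥
P = 1, Q = 1/2 ↦ 1/2  <
P = 1, Q = 1 ↦ 0  <
So 1 of the 9 assignments meets the threshold.

1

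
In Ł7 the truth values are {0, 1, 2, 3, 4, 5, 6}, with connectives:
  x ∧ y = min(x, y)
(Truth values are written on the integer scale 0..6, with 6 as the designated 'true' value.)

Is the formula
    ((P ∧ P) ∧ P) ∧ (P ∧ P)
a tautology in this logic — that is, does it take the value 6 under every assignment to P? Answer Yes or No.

No

Counterexample: take P = 0.
P ∧ P = 0 ∧ 0 = 0
(P ∧ P) ∧ P = 0 ∧ 0 = 0
((P ∧ P) ∧ P) ∧ (P ∧ P) = 0 ∧ 0 = 0
This gives 0 ≠ 6.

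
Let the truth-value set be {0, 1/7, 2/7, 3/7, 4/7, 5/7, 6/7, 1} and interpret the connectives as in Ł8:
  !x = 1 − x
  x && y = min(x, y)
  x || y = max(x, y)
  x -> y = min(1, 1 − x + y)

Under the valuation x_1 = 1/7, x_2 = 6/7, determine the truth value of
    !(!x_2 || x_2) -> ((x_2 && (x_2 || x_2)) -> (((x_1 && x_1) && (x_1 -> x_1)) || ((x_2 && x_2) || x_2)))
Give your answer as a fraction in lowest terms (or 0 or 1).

1

!x_2 = !6/7 = 1/7
!x_2 || x_2 = 1/7 || 6/7 = 6/7
!(!x_2 || x_2) = !6/7 = 1/7
x_2 || x_2 = 6/7 || 6/7 = 6/7
x_2 && (x_2 || x_2) = 6/7 && 6/7 = 6/7
x_1 && x_1 = 1/7 && 1/7 = 1/7
x_1 -> x_1 = 1/7 -> 1/7 = 1
(x_1 && x_1) && (x_1 -> x_1) = 1/7 && 1 = 1/7
x_2 && x_2 = 6/7 && 6/7 = 6/7
(x_2 && x_2) || x_2 = 6/7 || 6/7 = 6/7
((x_1 && x_1) && (x_1 -> x_1)) || ((x_2 && x_2) || x_2) = 1/7 || 6/7 = 6/7
(x_2 && (x_2 || x_2)) -> (((x_1 && x_1) && (x_1 -> x_1)) || ((x_2 && x_2) || x_2)) = 6/7 -> 6/7 = 1
!(!x_2 || x_2) -> ((x_2 && (x_2 || x_2)) -> (((x_1 && x_1) && (x_1 -> x_1)) || ((x_2 && x_2) || x_2))) = 1/7 -> 1 = 1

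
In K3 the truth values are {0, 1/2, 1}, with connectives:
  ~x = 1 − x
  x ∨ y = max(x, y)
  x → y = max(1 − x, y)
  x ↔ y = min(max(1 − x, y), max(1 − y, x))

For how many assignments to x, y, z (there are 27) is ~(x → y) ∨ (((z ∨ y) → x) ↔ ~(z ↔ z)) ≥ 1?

7

value 1: 7 assignments (counts)
value 1/2: 17 assignments
value 0: 3 assignments
So 7 of the 27 assignments meet the threshold.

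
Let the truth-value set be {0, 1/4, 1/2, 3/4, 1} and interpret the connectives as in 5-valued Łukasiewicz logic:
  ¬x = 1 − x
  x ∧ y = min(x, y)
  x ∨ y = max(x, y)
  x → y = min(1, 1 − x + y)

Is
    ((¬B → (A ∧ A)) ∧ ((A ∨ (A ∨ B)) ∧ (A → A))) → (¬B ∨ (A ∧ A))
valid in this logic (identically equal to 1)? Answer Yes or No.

No

Counterexample: take A = 0, B = 3/4.
¬B = ¬3/4 = 1/4
A ∧ A = 0 ∧ 0 = 0
¬B → (A ∧ A) = 1/4 → 0 = 3/4
A ∨ B = 0 ∨ 3/4 = 3/4
A ∨ (A ∨ B) = 0 ∨ 3/4 = 3/4
A → A = 0 → 0 = 1
(A ∨ (A ∨ B)) ∧ (A → A) = 3/4 ∧ 1 = 3/4
(¬B → (A ∧ A)) ∧ ((A ∨ (A ∨ B)) ∧ (A → A)) = 3/4 ∧ 3/4 = 3/4
¬B = ¬3/4 = 1/4
A ∧ A = 0 ∧ 0 = 0
¬B ∨ (A ∧ A) = 1/4 ∨ 0 = 1/4
((¬B → (A ∧ A)) ∧ ((A ∨ (A ∨ B)) ∧ (A → A))) → (¬B ∨ (A ∧ A)) = 3/4 → 1/4 = 1/2
This gives 1/2 ≠ 1.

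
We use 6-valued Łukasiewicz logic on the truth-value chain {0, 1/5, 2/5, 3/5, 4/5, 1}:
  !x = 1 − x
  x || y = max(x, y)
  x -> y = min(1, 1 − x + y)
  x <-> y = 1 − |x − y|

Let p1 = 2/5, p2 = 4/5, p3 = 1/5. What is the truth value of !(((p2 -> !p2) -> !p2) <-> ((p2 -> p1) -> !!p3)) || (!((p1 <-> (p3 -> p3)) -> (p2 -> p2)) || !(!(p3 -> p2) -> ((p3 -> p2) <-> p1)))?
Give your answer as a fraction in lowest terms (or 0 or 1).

!p2 = !4/5 = 1/5
p2 -> !p2 = 4/5 -> 1/5 = 2/5
!p2 = !4/5 = 1/5
(p2 -> !p2) -> !p2 = 2/5 -> 1/5 = 4/5
p2 -> p1 = 4/5 -> 2/5 = 3/5
!p3 = !1/5 = 4/5
!!p3 = !4/5 = 1/5
(p2 -> p1) -> !!p3 = 3/5 -> 1/5 = 3/5
((p2 -> !p2) -> !p2) <-> ((p2 -> p1) -> !!p3) = 4/5 <-> 3/5 = 4/5
!(((p2 -> !p2) -> !p2) <-> ((p2 -> p1) -> !!p3)) = !4/5 = 1/5
p3 -> p3 = 1/5 -> 1/5 = 1
p1 <-> (p3 -> p3) = 2/5 <-> 1 = 2/5
p2 -> p2 = 4/5 -> 4/5 = 1
(p1 <-> (p3 -> p3)) -> (p2 -> p2) = 2/5 -> 1 = 1
!((p1 <-> (p3 -> p3)) -> (p2 -> p2)) = !1 = 0
p3 -> p2 = 1/5 -> 4/5 = 1
!(p3 -> p2) = !1 = 0
p3 -> p2 = 1/5 -> 4/5 = 1
(p3 -> p2) <-> p1 = 1 <-> 2/5 = 2/5
!(p3 -> p2) -> ((p3 -> p2) <-> p1) = 0 -> 2/5 = 1
!(!(p3 -> p2) -> ((p3 -> p2) <-> p1)) = !1 = 0
!((p1 <-> (p3 -> p3)) -> (p2 -> p2)) || !(!(p3 -> p2) -> ((p3 -> p2) <-> p1)) = 0 || 0 = 0
!(((p2 -> !p2) -> !p2) <-> ((p2 -> p1) -> !!p3)) || (!((p1 <-> (p3 -> p3)) -> (p2 -> p2)) || !(!(p3 -> p2) -> ((p3 -> p2) <-> p1))) = 1/5 || 0 = 1/5

1/5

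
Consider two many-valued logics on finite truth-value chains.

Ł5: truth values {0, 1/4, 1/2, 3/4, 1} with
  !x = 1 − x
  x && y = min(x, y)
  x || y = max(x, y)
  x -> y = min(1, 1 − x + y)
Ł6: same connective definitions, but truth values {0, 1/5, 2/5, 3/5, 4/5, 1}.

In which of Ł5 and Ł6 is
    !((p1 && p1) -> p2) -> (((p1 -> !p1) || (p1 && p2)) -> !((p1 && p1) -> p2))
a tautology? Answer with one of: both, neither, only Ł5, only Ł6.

In Ł5: every assignment gives 1 — tautology.
In Ł6: every assignment gives 1 — tautology.

both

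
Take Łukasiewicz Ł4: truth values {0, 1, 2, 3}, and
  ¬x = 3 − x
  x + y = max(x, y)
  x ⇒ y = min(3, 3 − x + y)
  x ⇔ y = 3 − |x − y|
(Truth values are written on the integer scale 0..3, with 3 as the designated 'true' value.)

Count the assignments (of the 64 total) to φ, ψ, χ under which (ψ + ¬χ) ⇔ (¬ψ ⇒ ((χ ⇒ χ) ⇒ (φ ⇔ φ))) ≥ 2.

value 3: 28 assignments (counts)
value 2: 20 assignments (counts)
value 1: 12 assignments
value 0: 4 assignments
So 48 of the 64 assignments meet the threshold.

48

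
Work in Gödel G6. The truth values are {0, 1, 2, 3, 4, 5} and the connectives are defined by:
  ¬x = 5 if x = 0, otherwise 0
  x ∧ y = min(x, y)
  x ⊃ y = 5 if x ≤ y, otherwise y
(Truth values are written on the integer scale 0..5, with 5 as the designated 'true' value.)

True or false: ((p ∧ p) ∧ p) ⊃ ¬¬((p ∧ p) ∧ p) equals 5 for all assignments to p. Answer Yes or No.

Yes

p = 0 ↦ 5
p = 1 ↦ 5
p = 2 ↦ 5
p = 3 ↦ 5
p = 4 ↦ 5
p = 5 ↦ 5
Every assignment gives a value ≥ 5.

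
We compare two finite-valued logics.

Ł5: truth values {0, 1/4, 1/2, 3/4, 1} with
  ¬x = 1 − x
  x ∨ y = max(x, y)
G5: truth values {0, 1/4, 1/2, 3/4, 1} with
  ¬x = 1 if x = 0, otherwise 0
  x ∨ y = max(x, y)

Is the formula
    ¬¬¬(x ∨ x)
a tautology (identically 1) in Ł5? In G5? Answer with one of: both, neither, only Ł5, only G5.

neither

In Ł5: at x = 1/4 the value is 3/4 — not a tautology.
In G5: at x = 1/4 the value is 0 — not a tautology.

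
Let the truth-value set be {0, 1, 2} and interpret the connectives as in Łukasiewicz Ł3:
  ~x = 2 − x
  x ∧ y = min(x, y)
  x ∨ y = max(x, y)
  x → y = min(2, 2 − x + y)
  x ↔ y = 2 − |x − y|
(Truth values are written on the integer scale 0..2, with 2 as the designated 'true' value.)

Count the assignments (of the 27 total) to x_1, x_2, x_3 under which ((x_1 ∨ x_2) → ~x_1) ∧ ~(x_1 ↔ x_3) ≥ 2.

3

value 2: 3 assignments (counts)
value 1: 9 assignments
value 0: 15 assignments
So 3 of the 27 assignments meet the threshold.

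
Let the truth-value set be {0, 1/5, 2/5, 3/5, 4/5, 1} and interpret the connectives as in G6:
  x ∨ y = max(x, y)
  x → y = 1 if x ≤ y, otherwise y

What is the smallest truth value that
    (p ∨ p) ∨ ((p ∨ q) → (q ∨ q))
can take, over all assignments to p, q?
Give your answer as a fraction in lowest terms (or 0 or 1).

Take p = 1/5, q = 0:
p ∨ p = 1/5 ∨ 1/5 = 1/5
p ∨ q = 1/5 ∨ 0 = 1/5
q ∨ q = 0 ∨ 0 = 0
(p ∨ q) → (q ∨ q) = 1/5 → 0 = 0
(p ∨ p) ∨ ((p ∨ q) → (q ∨ q)) = 1/5 ∨ 0 = 1/5
No assignment yields a value below 1/5, so this is the minimum.

1/5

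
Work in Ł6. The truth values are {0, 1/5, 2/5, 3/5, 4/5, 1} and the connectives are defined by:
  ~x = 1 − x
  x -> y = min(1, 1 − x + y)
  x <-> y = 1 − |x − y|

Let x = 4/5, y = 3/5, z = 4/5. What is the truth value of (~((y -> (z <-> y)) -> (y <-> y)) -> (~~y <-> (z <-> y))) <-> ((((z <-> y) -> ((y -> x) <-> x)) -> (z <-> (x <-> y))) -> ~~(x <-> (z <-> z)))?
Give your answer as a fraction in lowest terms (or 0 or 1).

z <-> y = 4/5 <-> 3/5 = 4/5
y -> (z <-> y) = 3/5 -> 4/5 = 1
y <-> y = 3/5 <-> 3/5 = 1
(y -> (z <-> y)) -> (y <-> y) = 1 -> 1 = 1
~((y -> (z <-> y)) -> (y <-> y)) = ~1 = 0
~y = ~3/5 = 2/5
~~y = ~2/5 = 3/5
z <-> y = 4/5 <-> 3/5 = 4/5
~~y <-> (z <-> y) = 3/5 <-> 4/5 = 4/5
~((y -> (z <-> y)) -> (y <-> y)) -> (~~y <-> (z <-> y)) = 0 -> 4/5 = 1
z <-> y = 4/5 <-> 3/5 = 4/5
y -> x = 3/5 -> 4/5 = 1
(y -> x) <-> x = 1 <-> 4/5 = 4/5
(z <-> y) -> ((y -> x) <-> x) = 4/5 -> 4/5 = 1
x <-> y = 4/5 <-> 3/5 = 4/5
z <-> (x <-> y) = 4/5 <-> 4/5 = 1
((z <-> y) -> ((y -> x) <-> x)) -> (z <-> (x <-> y)) = 1 -> 1 = 1
z <-> z = 4/5 <-> 4/5 = 1
x <-> (z <-> z) = 4/5 <-> 1 = 4/5
~(x <-> (z <-> z)) = ~4/5 = 1/5
~~(x <-> (z <-> z)) = ~1/5 = 4/5
(((z <-> y) -> ((y -> x) <-> x)) -> (z <-> (x <-> y))) -> ~~(x <-> (z <-> z)) = 1 -> 4/5 = 4/5
(~((y -> (z <-> y)) -> (y <-> y)) -> (~~y <-> (z <-> y))) <-> ((((z <-> y) -> ((y -> x) <-> x)) -> (z <-> (x <-> y))) -> ~~(x <-> (z <-> z))) = 1 <-> 4/5 = 4/5

4/5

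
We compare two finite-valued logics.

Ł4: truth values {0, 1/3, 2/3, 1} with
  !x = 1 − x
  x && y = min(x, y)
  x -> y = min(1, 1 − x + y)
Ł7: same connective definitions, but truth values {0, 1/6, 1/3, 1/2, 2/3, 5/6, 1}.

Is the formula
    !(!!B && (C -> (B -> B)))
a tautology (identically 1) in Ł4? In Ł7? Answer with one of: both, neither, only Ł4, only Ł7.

neither

In Ł4: at B = 1/3, C = 0 the value is 2/3 — not a tautology.
In Ł7: at B = 1/6, C = 0 the value is 5/6 — not a tautology.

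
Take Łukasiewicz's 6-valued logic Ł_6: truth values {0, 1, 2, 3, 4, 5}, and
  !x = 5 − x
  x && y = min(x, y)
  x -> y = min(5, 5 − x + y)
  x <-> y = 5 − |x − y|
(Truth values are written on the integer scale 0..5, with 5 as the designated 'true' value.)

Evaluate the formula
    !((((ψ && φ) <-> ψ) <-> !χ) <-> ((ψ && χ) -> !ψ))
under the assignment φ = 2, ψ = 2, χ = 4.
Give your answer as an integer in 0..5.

4

ψ && φ = 2 && 2 = 2
(ψ && φ) <-> ψ = 2 <-> 2 = 5
!χ = !4 = 1
((ψ && φ) <-> ψ) <-> !χ = 5 <-> 1 = 1
ψ && χ = 2 && 4 = 2
!ψ = !2 = 3
(ψ && χ) -> !ψ = 2 -> 3 = 5
(((ψ && φ) <-> ψ) <-> !χ) <-> ((ψ && χ) -> !ψ) = 1 <-> 5 = 1
!((((ψ && φ) <-> ψ) <-> !χ) <-> ((ψ && χ) -> !ψ)) = !1 = 4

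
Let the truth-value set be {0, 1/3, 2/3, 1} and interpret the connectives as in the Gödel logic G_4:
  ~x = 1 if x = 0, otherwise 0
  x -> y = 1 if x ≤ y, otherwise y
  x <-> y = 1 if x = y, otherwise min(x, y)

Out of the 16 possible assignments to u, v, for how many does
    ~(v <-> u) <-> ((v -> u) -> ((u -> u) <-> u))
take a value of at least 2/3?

u = 0, v = 0 ↦ 1  ≥
u = 0, v = 1/3 ↦ 1  ≥
u = 0, v = 2/3 ↦ 1  ≥
u = 0, v = 1 ↦ 1  ≥
u = 1/3, v = 0 ↦ 1/3  <
u = 1/3, v = 1/3 ↦ 0  <
u = 1/3, v = 2/3 ↦ 0  <
u = 1/3, v = 1 ↦ 0  <
u = 2/3, v = 0 ↦ 2/3  ≥
u = 2/3, v = 1/3 ↦ 0  <
u = 2/3, v = 2/3 ↦ 0  <
u = 2/3, v = 1 ↦ 0  <
u = 1, v = 0 ↦ 1  ≥
u = 1, v = 1/3 ↦ 0  <
u = 1, v = 2/3 ↦ 0  <
u = 1, v = 1 ↦ 0  <
So 6 of the 16 assignments meet the threshold.

6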